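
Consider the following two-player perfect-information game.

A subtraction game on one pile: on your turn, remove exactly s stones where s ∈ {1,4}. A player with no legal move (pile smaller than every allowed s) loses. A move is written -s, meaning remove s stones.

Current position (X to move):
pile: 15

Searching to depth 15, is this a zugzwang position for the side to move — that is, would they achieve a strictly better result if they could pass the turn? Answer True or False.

[15] X move#1: -1:-1/14*, -4:-1/11
[14] O move#2: -1:-1/13, -4:+1/10*
[10] X move#3: -1:-1/9*, -4:-1/6
[9] O move#4: -1:-1/8, -4:+1/5*
[5] X move#5: -1:-1/4*, -4:-1/1
[4] O move#6: -1:-1/3, -4:+1/0*
[0] end (terminal -1, X#7); searched 15 to 15
if X skipped the turn, O would face:
~ [15] O move#1: -1:-1/14*, -4:-1/11
~ [14] X move#2: -1:-1/13, -4:+1/10*
~ [10] O move#3: -1:-1/9*, -4:-1/6
~ [9] X move#4: -1:-1/8, -4:+1/5*
~ [5] O move#5: -1:-1/4*, -4:-1/1
~ [4] X move#6: -1:-1/3, -4:+1/0*
~ [0] end (terminal -1, O#7); searched 15 to 15
compare (X): move=-1 vs pass=+1

zugzwang(15, X) = True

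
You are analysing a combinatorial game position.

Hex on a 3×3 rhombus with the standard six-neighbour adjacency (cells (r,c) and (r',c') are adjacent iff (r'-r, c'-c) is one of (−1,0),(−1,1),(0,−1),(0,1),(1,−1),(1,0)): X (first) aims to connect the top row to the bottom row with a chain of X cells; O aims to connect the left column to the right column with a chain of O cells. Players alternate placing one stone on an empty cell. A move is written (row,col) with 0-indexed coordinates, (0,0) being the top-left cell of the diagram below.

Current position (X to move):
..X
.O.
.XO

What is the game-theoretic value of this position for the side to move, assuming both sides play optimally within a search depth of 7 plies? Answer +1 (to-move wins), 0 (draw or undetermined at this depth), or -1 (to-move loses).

p1 X@[..X/.O./.XO]: (0,0)[X.X/.O./.XO]-1 (0,1)[.XX/.O./.XO]-1 (1,0)[..X/XO./.XO]+1* (1,2)[..X/.OX/.XO]+1 (2,0)[..X/.O./XXO]+1
p2 O@[..X/XO./.XO]: (0,0)[O.X/XO./.XO]-1* (0,1)[.OX/XO./.XO]-1 (1,2)[..X/XOO/.XO]-1 (2,0)[..X/XO./OXO]-1
p3 X@[O.X/XO./.XO]: (0,1)[OXX/XO./.XO]+1* (1,2)[O.X/XOX/.XO]+1 (2,0)[O.X/XO./XXO]+1
p4 O@[OXX/XO./.XO]: (1,2)[OXX/XOO/.XO]-1* (2,0)[OXX/XO./OXO]-1
p5 X@[OXX/XOO/.XO]: (2,0)[OXX/XOO/XXO]+1*
p6 O@[OXX/XOO/XXO] terminal -1; root [..X/.O./.XO] d7

value(..X/.O./.XO, X) = +1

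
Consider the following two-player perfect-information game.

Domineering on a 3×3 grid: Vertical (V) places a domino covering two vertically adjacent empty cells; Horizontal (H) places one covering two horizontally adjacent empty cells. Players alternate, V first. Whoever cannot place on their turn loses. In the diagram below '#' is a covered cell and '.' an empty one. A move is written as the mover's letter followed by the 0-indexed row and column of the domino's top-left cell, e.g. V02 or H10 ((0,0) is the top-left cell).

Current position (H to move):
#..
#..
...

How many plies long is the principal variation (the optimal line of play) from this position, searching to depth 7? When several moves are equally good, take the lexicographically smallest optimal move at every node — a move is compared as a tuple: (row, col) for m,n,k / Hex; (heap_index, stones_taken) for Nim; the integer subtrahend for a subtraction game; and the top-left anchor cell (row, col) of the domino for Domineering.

PV length from [#../#../...]: 1 ply

[#../#../...] H move#1: H01:-1/###/#../..., H11:+1/#../###/...*, H20:-1/#../#../##., H21:-1/#../#../.##
[#../###/...] end (terminal -1, V#2); searched #../#../... to 7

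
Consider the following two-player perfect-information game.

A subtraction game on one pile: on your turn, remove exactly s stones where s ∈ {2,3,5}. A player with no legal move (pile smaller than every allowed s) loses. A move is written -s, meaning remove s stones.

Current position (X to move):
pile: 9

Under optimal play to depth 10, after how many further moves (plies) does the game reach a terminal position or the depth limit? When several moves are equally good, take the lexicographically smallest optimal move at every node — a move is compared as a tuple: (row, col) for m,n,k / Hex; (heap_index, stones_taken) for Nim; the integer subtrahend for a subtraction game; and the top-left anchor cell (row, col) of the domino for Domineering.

ply 1, X at 9 | -2=+1→7*; -3=-1→6; -5=-1→4
ply 2, O at 7 | -2=-1→5*; -3=-1→4; -5=-1→2
ply 3, X at 5 | -2=-1→3; -3=-1→2; -5=+1→0*
ply 4: 0 is terminal -1 (O); from 9 depth 10

PV length from [9]: 3 plies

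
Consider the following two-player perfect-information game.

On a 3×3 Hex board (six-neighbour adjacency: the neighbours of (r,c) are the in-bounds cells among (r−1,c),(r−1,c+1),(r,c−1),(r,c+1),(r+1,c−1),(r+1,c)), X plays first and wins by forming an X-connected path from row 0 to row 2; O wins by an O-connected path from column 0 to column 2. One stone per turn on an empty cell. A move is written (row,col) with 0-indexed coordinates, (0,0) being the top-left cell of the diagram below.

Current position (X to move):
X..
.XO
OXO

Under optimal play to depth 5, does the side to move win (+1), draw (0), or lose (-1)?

p1 X@[X../.XO/OXO]: (0,1)[XX./.XO/OXO]+1* (0,2)[X.X/.XO/OXO]+1 (1,0)[X../XXO/OXO]+1
p2 O@[XX./.XO/OXO] terminal -1; root [X../.XO/OXO] d5

value(X../.XO/OXO, X) = +1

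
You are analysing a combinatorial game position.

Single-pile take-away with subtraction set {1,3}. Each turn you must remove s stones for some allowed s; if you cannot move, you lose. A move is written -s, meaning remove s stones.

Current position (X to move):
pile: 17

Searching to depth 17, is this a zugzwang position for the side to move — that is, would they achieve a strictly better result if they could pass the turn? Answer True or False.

zugzwang(17, X) = False

ply 1, X at 17 | -1=+1→16*; -3=+1→14
ply 2, O at 16 | -1=-1→15*; -3=-1→13
ply 3, X at 15 | -1=+1→14*; -3=+1→12
ply 4, O at 14 | -1=-1→13*; -3=-1→11
ply 5, X at 13 | -1=+1→12*; -3=+1→10
ply 6, O at 12 | -1=-1→11*; -3=-1→9
ply 7, X at 11 | -1=+1→10*; -3=+1→8
ply 8, O at 10 | -1=-1→9*; -3=-1→7
ply 9, X at 9 | -1=+1→8*; -3=+1→6
ply 10, O at 8 | -1=-1→7*; -3=-1→5
ply 11, X at 7 | -1=+1→6*; -3=+1→4
ply 12, O at 6 | -1=-1→5*; -3=-1→3
ply 13, X at 5 | -1=+1→4*; -3=+1→2
ply 14, O at 4 | -1=-1→3*; -3=-1→1
ply 15, X at 3 | -1=+1→2*; -3=+1→0
ply 16, O at 2 | -1=-1→1*
ply 17, X at 1 | -1=+1→0*
ply 18: 0 is terminal -1 (O); from 17 depth 17
pass branch (O moves first from the same position):
  | ply 1, O at 17 | -1=+1→16*; -3=+1→14
  | ply 2, X at 16 | -1=-1→15*; -3=-1→13
  | ply 3, O at 15 | -1=+1→14*; -3=+1→12
  | ply 4, X at 14 | -1=-1→13*; -3=-1→11
  | ply 5, O at 13 | -1=+1→12*; -3=+1→10
  | ply 6, X at 12 | -1=-1→11*; -3=-1→9
  | ply 7, O at 11 | -1=+1→10*; -3=+1→8
  | ply 8, X at 10 | -1=-1→9*; -3=-1→7
  | ply 9, O at 9 | -1=+1→8*; -3=+1→6
  | ply 10, X at 8 | -1=-1→7*; -3=-1→5
  | ply 11, O at 7 | -1=+1→6*; -3=+1→4
  | ply 12, X at 6 | -1=-1→5*; -3=-1→3
  | ply 13, O at 5 | -1=+1→4*; -3=+1→2
  | ply 14, X at 4 | -1=-1→3*; -3=-1→1
  | ply 15, O at 3 | -1=+1→2*; -3=+1→0
  | ply 16, X at 2 | -1=-1→1*
  | ply 17, O at 1 | -1=+1→0*
  | ply 18: 0 is terminal -1 (X); from 17 depth 17
X moving scores +1; X passing scores -1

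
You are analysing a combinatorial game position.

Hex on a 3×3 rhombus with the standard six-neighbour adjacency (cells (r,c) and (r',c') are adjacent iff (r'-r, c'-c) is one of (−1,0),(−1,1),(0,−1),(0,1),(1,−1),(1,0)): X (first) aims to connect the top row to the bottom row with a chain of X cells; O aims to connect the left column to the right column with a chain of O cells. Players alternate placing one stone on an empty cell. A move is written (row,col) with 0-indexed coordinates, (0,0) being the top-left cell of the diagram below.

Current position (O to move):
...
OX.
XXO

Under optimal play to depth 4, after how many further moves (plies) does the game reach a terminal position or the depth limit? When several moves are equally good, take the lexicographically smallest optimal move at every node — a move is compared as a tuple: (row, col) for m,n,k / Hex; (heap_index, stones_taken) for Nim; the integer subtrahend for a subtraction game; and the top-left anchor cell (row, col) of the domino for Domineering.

p1 O@[.../OX./XXO]: (0,0)[O../OX./XXO]-1* (0,1)[.O./OX./XXO]-1 (0,2)[..O/OX./XXO]-1 (1,2)[.../OXO/XXO]-1
p2 X@[O../OX./XXO]: (0,1)[OX./OX./XXO]+1* (0,2)[O.X/OX./XXO]+1 (1,2)[O../OXX/XXO]+1
p3 O@[OX./OX./XXO] terminal -1; root [.../OX./XXO] d4

PV length from [.../OX./XXO]: 2 plies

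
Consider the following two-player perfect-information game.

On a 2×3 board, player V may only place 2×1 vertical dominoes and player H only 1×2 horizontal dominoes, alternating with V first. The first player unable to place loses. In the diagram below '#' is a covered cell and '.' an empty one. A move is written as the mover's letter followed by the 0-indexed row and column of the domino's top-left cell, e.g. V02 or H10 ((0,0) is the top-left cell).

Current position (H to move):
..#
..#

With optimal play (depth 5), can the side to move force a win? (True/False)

H winning at [..#/..#]: True

[..#/..#] H move#1: H00:+1/###/..#*, H10:+1/..#/###
[###/..#] end (terminal -1, V#2); searched ..#/..# to 5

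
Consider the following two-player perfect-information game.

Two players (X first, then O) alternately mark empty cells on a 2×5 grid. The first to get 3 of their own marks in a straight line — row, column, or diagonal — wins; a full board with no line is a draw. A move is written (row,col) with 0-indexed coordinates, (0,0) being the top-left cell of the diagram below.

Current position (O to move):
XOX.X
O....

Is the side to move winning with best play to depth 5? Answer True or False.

ply 1, O at XOX.X/O.... | (0,3)=+0→XOXOX/O....*; (1,1)=-1→XOX.X/OO...; (1,2)=-1→XOX.X/O.O..; (1,3)=-1→XOX.X/O..O.; (1,4)=-1→XOX.X/O...O
ply 2, X at XOXOX/O.... | (1,1)=+0→XOXOX/OX...*; (1,2)=+0→XOXOX/O.X..; (1,3)=+0→XOXOX/O..X.; (1,4)=+0→XOXOX/O...X
ply 3, O at XOXOX/OX... | (1,2)=+0→XOXOX/OXO..*; (1,3)=+0→XOXOX/OX.O.; (1,4)=+0→XOXOX/OX..O
ply 4, X at XOXOX/OXO.. | (1,3)=+0→XOXOX/OXOX.*; (1,4)=+0→XOXOX/OXO.X
ply 5, O at XOXOX/OXOX. | (1,4)=+0→XOXOX/OXOXO*
ply 6: XOXOX/OXOXO is terminal +0 (X); from XOX.X/O.... depth 5

O winning at [XOX.X/O....]: False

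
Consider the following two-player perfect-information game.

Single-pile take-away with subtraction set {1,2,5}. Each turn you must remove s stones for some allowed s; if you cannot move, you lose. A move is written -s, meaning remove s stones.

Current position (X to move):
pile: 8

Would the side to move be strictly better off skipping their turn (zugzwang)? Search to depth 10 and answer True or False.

p1 X@[8]: -1[7]-1 -2[6]+1* -5[3]+1
p2 O@[6]: -1[5]-1* -2[4]-1 -5[1]-1
p3 X@[5]: -1[4]-1 -2[3]+1* -5[0]+1
p4 O@[3]: -1[2]-1* -2[1]-1
p5 X@[2]: -1[1]-1 -2[0]+1*
p6 O@[0] terminal -1; root [8] d10
pass branch (O moves first from the same position):
  | p1 O@[8]: -1[7]-1 -2[6]+1* -5[3]+1
  | p2 X@[6]: -1[5]-1* -2[4]-1 -5[1]-1
  | p3 O@[5]: -1[4]-1 -2[3]+1* -5[0]+1
  | p4 X@[3]: -1[2]-1* -2[1]-1
  | p5 O@[2]: -1[1]-1 -2[0]+1*
  | p6 X@[0] terminal -1; root [8] d10
X moving scores +1; X passing scores -1

zugzwang(8, X) = False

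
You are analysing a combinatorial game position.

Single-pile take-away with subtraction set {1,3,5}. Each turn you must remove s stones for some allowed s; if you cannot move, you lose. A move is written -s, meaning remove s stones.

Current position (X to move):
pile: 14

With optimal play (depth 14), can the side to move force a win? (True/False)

ply 1, X at 14 | -1=-1→13*; -3=-1→11; -5=-1→9
ply 2, O at 13 | -1=+1→12*; -3=+1→10; -5=+1→8
ply 3, X at 12 | -1=-1→11*; -3=-1→9; -5=-1→7
ply 4, O at 11 | -1=+1→10*; -3=+1→8; -5=+1→6
ply 5, X at 10 | -1=-1→9*; -3=-1→7; -5=-1→5
ply 6, O at 9 | -1=+1→8*; -3=+1→6; -5=+1→4
ply 7, X at 8 | -1=-1→7*; -3=-1→5; -5=-1→3
ply 8, O at 7 | -1=+1→6*; -3=+1→4; -5=+1→2
ply 9, X at 6 | -1=-1→5*; -3=-1→3; -5=-1→1
ply 10, O at 5 | -1=+1→4*; -3=+1→2; -5=+1→0
ply 11, X at 4 | -1=-1→3*; -3=-1→1
ply 12, O at 3 | -1=+1→2*; -3=+1→0
ply 13, X at 2 | -1=-1→1*
ply 14, O at 1 | -1=+1→0*
ply 15: 0 is terminal -1 (X); from 14 depth 14

X winning at [14]: False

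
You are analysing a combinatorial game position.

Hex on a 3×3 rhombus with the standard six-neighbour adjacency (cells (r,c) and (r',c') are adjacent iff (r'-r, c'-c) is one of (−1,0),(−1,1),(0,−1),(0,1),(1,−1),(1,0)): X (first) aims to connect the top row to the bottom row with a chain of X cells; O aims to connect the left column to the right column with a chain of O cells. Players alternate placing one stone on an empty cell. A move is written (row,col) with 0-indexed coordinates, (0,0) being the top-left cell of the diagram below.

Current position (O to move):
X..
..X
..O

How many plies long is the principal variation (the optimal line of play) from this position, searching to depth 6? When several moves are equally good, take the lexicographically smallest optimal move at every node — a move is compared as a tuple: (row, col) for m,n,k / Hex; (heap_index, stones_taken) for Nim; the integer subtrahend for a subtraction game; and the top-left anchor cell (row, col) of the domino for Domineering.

PV length from [X../..X/..O]: 5 plies

ply 1, O at X../..X/..O | (0,1)=-1→XO./..X/..O; (0,2)=-1→X.O/..X/..O; (1,0)=-1→X../O.X/..O; (1,1)=+1→X../.OX/..O*; (2,0)=-1→X../..X/O.O; (2,1)=-1→X../..X/.OO
ply 2, X at X../.OX/..O | (0,1)=-1→XX./.OX/..O*; (0,2)=-1→X.X/.OX/..O; (1,0)=-1→X../XOX/..O; (2,0)=-1→X../.OX/X.O; (2,1)=-1→X../.OX/.XO
ply 3, O at XX./.OX/..O | (0,2)=+1→XXO/.OX/..O*; (1,0)=+1→XX./OOX/..O; (2,0)=+1→XX./.OX/O.O; (2,1)=+1→XX./.OX/.OO
ply 4, X at XXO/.OX/..O | (1,0)=-1→XXO/XOX/..O*; (2,0)=-1→XXO/.OX/X.O; (2,1)=-1→XXO/.OX/.XO
ply 5, O at XXO/XOX/..O | (2,0)=+1→XXO/XOX/O.O*; (2,1)=-1→XXO/XOX/.OO
ply 6: XXO/XOX/O.O is terminal -1 (X); from X../..X/..O depth 6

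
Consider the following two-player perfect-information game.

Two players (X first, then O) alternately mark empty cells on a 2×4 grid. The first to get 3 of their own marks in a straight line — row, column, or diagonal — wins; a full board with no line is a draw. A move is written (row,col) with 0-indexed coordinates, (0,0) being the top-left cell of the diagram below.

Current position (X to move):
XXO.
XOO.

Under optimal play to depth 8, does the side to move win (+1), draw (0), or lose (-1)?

ply 1, X at XXO./XOO. | (0,3)=-1→XXOX/XOO.; (1,3)=+0→XXO./XOOX*
ply 2, O at XXO./XOOX | (0,3)=+0→XXOO/XOOX*
ply 3: XXOO/XOOX is terminal +0 (X); from XXO./XOO. depth 8

value(XXO./XOO., X) = 0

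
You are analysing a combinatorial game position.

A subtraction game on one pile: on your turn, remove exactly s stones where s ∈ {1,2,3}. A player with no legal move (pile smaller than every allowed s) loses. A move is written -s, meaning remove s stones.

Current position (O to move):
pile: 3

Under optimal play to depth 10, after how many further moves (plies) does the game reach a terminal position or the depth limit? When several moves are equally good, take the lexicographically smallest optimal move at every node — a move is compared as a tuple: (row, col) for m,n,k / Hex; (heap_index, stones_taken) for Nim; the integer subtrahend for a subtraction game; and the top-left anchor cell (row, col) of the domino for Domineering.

p1 O@[3]: -1[2]-1 -2[1]-1 -3[0]+1*
p2 X@[0] terminal -1; root [3] d10

PV length from [3]: 1 ply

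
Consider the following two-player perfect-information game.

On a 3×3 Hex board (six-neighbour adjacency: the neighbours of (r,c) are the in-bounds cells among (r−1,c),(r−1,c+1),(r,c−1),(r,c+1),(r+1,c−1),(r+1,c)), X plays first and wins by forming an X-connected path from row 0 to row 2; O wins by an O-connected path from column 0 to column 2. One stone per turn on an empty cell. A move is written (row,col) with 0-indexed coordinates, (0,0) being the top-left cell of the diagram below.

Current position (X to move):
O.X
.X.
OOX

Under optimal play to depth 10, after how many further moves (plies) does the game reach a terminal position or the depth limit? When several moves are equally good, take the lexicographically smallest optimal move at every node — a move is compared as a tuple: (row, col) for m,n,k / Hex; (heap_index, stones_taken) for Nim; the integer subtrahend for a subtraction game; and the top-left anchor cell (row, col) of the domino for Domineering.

[O.X/.X./OOX] X move#1: (0,1):-1/OXX/.X./OOX, (1,0):-1/O.X/XX./OOX, (1,2):+1/O.X/.XX/OOX*
[O.X/.XX/OOX] end (terminal -1, O#2); searched O.X/.X./OOX to 10

PV length from [O.X/.X./OOX]: 1 ply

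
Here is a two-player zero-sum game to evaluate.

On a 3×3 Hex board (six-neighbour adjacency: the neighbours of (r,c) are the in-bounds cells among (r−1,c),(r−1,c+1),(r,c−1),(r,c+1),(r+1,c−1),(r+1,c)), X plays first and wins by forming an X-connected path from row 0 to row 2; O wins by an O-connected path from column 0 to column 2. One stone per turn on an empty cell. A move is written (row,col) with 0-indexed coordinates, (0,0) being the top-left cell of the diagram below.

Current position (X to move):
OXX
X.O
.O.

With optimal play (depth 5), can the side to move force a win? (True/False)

[OXX/X.O/.O.] X move#1: (1,1):-1/OXX/XXO/.O., (2,0):+1/OXX/X.O/XO.*, (2,2):-1/OXX/X.O/.OX
[OXX/X.O/XO.] end (terminal -1, O#2); searched OXX/X.O/.O. to 5

X winning at [OXX/X.O/.O.]: True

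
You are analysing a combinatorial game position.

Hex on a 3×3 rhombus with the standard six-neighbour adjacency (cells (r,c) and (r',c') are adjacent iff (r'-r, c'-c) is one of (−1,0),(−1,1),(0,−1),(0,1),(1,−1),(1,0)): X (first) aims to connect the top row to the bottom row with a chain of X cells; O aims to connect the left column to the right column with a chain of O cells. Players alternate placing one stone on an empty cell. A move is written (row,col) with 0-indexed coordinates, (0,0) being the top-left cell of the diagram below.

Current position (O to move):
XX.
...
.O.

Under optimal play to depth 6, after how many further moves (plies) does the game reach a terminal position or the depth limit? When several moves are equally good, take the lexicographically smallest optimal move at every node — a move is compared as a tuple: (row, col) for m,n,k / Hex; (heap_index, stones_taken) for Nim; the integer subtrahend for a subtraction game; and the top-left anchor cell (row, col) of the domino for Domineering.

p1 O@[XX./.../.O.]: (0,2)[XXO/.../.O.]-1 (1,0)[XX./O../.O.]+1* (1,1)[XX./.O./.O.]+1 (1,2)[XX./..O/.O.]-1 (2,0)[XX./.../OO.]+1 (2,2)[XX./.../.OO]-1
p2 X@[XX./O../.O.]: (0,2)[XXX/O../.O.]-1* (1,1)[XX./OX./.O.]-1 (1,2)[XX./O.X/.O.]-1 (2,0)[XX./O../XO.]-1 (2,2)[XX./O../.OX]-1
p3 O@[XXX/O../.O.]: (1,1)[XXX/OO./.O.]+1* (1,2)[XXX/O.O/.O.]+1 (2,0)[XXX/O../OO.]+1 (2,2)[XXX/O../.OO]+1
p4 X@[XXX/OO./.O.]: (1,2)[XXX/OOX/.O.]-1* (2,0)[XXX/OO./XO.]-1 (2,2)[XXX/OO./.OX]-1
p5 O@[XXX/OOX/.O.]: (2,0)[XXX/OOX/OO.]-1 (2,2)[XXX/OOX/.OO]+1*
p6 X@[XXX/OOX/.OO] terminal -1; root [XX./.../.O.] d6

PV length from [XX./.../.O.]: 5 plies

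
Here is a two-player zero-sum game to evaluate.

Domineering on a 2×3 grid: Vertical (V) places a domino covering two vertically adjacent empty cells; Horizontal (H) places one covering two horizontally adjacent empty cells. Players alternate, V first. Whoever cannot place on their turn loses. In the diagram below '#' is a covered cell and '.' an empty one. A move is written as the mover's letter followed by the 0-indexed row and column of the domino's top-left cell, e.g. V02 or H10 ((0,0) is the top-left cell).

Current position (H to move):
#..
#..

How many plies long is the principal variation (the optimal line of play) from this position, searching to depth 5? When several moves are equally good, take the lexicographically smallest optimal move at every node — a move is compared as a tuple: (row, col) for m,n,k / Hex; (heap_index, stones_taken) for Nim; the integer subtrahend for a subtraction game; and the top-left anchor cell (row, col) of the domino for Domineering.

ply 1, H at #../#.. | H01=+1→###/#..*; H11=+1→#../###
ply 2: ###/#.. is terminal -1 (V); from #../#.. depth 5

PV length from [#../#..]: 1 ply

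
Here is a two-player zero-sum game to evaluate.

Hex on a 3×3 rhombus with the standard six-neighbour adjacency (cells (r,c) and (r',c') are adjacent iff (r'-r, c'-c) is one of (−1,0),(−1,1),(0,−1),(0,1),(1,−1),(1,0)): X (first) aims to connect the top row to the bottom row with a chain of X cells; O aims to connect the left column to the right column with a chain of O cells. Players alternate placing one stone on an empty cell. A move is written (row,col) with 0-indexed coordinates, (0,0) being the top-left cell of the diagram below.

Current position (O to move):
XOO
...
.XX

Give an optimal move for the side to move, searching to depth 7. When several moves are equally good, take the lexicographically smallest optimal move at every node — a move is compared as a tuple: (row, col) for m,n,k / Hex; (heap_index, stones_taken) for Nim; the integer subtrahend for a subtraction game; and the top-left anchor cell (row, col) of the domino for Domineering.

O's best at [XOO/.../.XX]: (1,0)

[XOO/.../.XX] O move#1: (1,0):+1/XOO/O../.XX*, (1,1):+1/XOO/.O./.XX, (1,2):-1/XOO/..O/.XX, (2,0):+1/XOO/.../OXX
[XOO/O../.XX] end (terminal -1, X#2); searched XOO/.../.XX to 7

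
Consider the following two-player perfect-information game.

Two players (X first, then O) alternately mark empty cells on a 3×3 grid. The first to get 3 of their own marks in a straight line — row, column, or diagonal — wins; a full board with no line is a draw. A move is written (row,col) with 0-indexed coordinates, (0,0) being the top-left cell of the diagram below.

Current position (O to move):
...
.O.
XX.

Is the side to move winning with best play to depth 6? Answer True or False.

p1 O@[.../.O./XX.]: (0,0)[O../.O./XX.]-1 (0,1)[.O./.O./XX.]-1 (0,2)[..O/.O./XX.]-1 (1,0)[.../OO./XX.]-1 (1,2)[.../.OO/XX.]-1 (2,2)[.../.O./XXO]+0*
p2 X@[.../.O./XXO]: (0,0)[X../.O./XXO]+0* (0,1)[.X./.O./XXO]-1 (0,2)[..X/.O./XXO]-1 (1,0)[.../XO./XXO]-1 (1,2)[.../.OX/XXO]-1
p3 O@[X../.O./XXO]: (0,1)[XO./.O./XXO]-1 (0,2)[X.O/.O./XXO]-1 (1,0)[X../OO./XXO]+0* (1,2)[X../.OO/XXO]-1
p4 X@[X../OO./XXO]: (0,1)[XX./OO./XXO]-1 (0,2)[X.X/OO./XXO]-1 (1,2)[X../OOX/XXO]+0*
p5 O@[X../OOX/XXO]: (0,1)[XO./OOX/XXO]+0* (0,2)[X.O/OOX/XXO]+0
p6 X@[XO./OOX/XXO]: (0,2)[XOX/OOX/XXO]+0*
p7 O@[XOX/OOX/XXO] terminal +0; root [.../.O./XX.] d6

O winning at [.../.O./XX.]: False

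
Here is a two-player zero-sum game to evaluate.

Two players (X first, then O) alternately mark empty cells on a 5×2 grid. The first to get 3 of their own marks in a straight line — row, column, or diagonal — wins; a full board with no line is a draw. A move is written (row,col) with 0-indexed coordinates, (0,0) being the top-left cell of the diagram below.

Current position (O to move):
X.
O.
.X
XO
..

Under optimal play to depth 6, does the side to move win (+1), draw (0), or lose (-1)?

ply 1, O at X./O./.X/XO/.. | (0,1)=+0→XO/O./.X/XO/..*; (1,1)=+0→X./OO/.X/XO/..; (2,0)=+0→X./O./OX/XO/..; (4,0)=+0→X./O./.X/XO/O.; (4,1)=+0→X./O./.X/XO/.O
ply 2, X at XO/O./.X/XO/.. | (1,1)=+0→XO/OX/.X/XO/..*; (2,0)=+0→XO/O./XX/XO/..; (4,0)=+0→XO/O./.X/XO/X.; (4,1)=+0→XO/O./.X/XO/.X
ply 3, O at XO/OX/.X/XO/.. | (2,0)=+0→XO/OX/OX/XO/..*; (4,0)=+0→XO/OX/.X/XO/O.; (4,1)=+0→XO/OX/.X/XO/.O
ply 4, X at XO/OX/OX/XO/.. | (4,0)=+0→XO/OX/OX/XO/X.*; (4,1)=+0→XO/OX/OX/XO/.X
ply 5, O at XO/OX/OX/XO/X. | (4,1)=+0→XO/OX/OX/XO/XO*
ply 6: XO/OX/OX/XO/XO is terminal +0 (X); from X./O./.X/XO/.. depth 6

value(X./O./.X/XO/.., O) = 0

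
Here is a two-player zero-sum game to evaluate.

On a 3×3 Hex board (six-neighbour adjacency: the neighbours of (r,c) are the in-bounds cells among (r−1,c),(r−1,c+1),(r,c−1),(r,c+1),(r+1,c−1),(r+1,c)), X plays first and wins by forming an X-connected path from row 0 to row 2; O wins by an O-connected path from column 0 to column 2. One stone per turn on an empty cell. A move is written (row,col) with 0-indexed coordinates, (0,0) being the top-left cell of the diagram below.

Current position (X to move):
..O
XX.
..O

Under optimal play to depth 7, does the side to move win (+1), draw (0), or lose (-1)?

[..O/XX./..O] X move#1: (0,0):+1/X.O/XX./..O*, (0,1):+1/.XO/XX./..O, (1,2):+1/..O/XXX/..O, (2,0):+1/..O/XX./X.O, (2,1):+1/..O/XX./.XO
[X.O/XX./..O] O move#2: (0,1):-1/XOO/XX./..O*, (1,2):-1/X.O/XXO/..O, (2,0):-1/X.O/XX./O.O, (2,1):-1/X.O/XX./.OO
[XOO/XX./..O] X move#3: (1,2):+1/XOO/XXX/..O*, (2,0):+1/XOO/XX./X.O, (2,1):+1/XOO/XX./.XO
[XOO/XXX/..O] O move#4: (2,0):-1/XOO/XXX/O.O*, (2,1):-1/XOO/XXX/.OO
[XOO/XXX/O.O] X move#5: (2,1):+1/XOO/XXX/OXO*
[XOO/XXX/OXO] end (terminal -1, O#6); searched ..O/XX./..O to 7

value(..O/XX./..O, X) = +1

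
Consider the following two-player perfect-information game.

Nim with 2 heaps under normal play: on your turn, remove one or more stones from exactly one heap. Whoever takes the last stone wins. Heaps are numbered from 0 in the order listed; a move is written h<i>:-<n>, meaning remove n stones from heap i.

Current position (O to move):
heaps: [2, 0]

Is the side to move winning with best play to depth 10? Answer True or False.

[(2,0)] O move#1: h0:-1:-1/(1,0), h0:-2:+1/(0,0)*
[(0,0)] end (terminal -1, X#2); searched (2,0) to 10

O winning at [(2,0)]: True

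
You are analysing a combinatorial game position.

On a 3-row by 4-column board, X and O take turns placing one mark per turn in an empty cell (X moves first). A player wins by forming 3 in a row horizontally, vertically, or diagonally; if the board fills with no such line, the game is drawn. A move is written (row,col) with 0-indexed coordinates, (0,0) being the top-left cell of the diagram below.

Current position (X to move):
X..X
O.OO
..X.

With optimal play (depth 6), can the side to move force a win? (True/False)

ply 1, X at X..X/O.OO/..X. | (0,1)=-1→XX.X/O.OO/..X.; (0,2)=-1→X.XX/O.OO/..X.; (1,1)=+1→X..X/OXOO/..X.*; (2,0)=-1→X..X/O.OO/X.X.; (2,1)=-1→X..X/O.OO/.XX.; (2,3)=-1→X..X/O.OO/..XX
ply 2: X..X/OXOO/..X. is terminal -1 (O); from X..X/O.OO/..X. depth 6

X winning at [X..X/O.OO/..X.]: True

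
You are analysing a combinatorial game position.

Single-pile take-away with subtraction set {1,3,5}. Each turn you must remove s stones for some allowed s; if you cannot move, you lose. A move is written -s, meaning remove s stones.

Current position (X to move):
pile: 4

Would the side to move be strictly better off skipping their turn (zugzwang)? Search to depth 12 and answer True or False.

ply 1, X at 4 | -1=-1→3*; -3=-1→1
ply 2, O at 3 | -1=+1→2*; -3=+1→0
ply 3, X at 2 | -1=-1→1*
ply 4, O at 1 | -1=+1→0*
ply 5: 0 is terminal -1 (X); from 4 depth 12
if X skipped the turn, O would face:
~ ply 1, O at 4 | -1=-1→3*; -3=-1→1
~ ply 2, X at 3 | -1=+1→2*; -3=+1→0
~ ply 3, O at 2 | -1=-1→1*
~ ply 4, X at 1 | -1=+1→0*
~ ply 5: 0 is terminal -1 (O); from 4 depth 12
compare (X): move=-1 vs pass=+1

zugzwang(4, X) = True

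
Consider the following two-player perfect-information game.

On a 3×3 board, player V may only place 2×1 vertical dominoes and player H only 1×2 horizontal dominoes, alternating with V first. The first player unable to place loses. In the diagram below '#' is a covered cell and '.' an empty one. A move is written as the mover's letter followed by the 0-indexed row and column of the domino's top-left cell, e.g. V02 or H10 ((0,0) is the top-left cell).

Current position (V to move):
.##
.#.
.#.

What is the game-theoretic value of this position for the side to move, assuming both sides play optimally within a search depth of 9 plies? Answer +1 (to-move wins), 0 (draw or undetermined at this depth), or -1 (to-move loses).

value(.##/.#./.#., V) = +1

p1 V@[.##/.#./.#.]: V00[###/##./.#.]+1* V10[.##/##./##.]+1 V12[.##/.##/.##]+1
p2 H@[###/##./.#.] terminal -1; root [.##/.#./.#.] d9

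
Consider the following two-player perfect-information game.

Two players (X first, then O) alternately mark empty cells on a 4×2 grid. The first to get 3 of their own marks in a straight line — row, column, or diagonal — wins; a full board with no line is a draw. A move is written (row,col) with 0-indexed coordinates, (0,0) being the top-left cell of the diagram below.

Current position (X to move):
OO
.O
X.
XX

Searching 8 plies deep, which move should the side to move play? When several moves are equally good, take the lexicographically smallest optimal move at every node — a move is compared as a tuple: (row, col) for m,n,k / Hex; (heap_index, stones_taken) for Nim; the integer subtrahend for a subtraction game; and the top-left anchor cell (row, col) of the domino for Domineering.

X's best at [OO/.O/X./XX]: (1,0)

p1 X@[OO/.O/X./XX]: (1,0)[OO/XO/X./XX]+1* (2,1)[OO/.O/XX/XX]+0
p2 O@[OO/XO/X./XX] terminal -1; root [OO/.O/X./XX] d8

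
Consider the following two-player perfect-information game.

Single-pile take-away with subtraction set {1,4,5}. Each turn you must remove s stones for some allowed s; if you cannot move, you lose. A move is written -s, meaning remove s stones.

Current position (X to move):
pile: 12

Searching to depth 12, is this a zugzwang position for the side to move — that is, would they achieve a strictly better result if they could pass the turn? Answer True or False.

p1 X@[12]: -1[11]-1 -4[8]+1* -5[7]-1
p2 O@[8]: -1[7]-1* -4[4]-1 -5[3]-1
p3 X@[7]: -1[6]-1 -4[3]-1 -5[2]+1*
p4 O@[2]: -1[1]-1*
p5 X@[1]: -1[0]+1*
p6 O@[0] terminal -1; root [12] d12
if X skipped the turn, O would face:
~ p1 O@[12]: -1[11]-1 -4[8]+1* -5[7]-1
~ p2 X@[8]: -1[7]-1* -4[4]-1 -5[3]-1
~ p3 O@[7]: -1[6]-1 -4[3]-1 -5[2]+1*
~ p4 X@[2]: -1[1]-1*
~ p5 O@[1]: -1[0]+1*
~ p6 X@[0] terminal -1; root [12] d12
compare (X): move=+1 vs pass=-1

zugzwang(12, X) = False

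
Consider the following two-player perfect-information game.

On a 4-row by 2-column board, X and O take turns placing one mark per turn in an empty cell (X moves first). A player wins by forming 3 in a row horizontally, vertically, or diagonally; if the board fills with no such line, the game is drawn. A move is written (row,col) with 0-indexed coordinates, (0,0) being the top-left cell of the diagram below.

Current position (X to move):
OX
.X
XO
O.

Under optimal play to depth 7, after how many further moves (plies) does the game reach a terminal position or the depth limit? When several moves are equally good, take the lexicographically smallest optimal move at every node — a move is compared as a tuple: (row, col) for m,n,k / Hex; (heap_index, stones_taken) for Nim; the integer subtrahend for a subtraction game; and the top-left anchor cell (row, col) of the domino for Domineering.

[OX/.X/XO/O.] X move#1: (1,0):+0/OX/XX/XO/O.*, (3,1):+0/OX/.X/XO/OX
[OX/XX/XO/O.] O move#2: (3,1):+0/OX/XX/XO/OO*
[OX/XX/XO/OO] end (terminal +0, X#3); searched OX/.X/XO/O. to 7

PV length from [OX/.X/XO/O.]: 2 plies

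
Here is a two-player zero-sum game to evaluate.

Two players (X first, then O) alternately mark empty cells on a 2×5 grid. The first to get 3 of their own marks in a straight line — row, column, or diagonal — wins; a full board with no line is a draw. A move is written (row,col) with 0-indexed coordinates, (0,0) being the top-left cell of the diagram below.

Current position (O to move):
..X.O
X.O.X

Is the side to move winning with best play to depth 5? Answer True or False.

O winning at [..X.O/X.O.X]: False

ply 1, O at ..X.O/X.O.X | (0,0)=+0→O.X.O/X.O.X*; (0,1)=+0→.OX.O/X.O.X; (0,3)=+0→..XOO/X.O.X; (1,1)=+0→..X.O/XOO.X; (1,3)=+0→..X.O/X.OOX
ply 2, X at O.X.O/X.O.X | (0,1)=+0→OXX.O/X.O.X*; (0,3)=+0→O.XXO/X.O.X; (1,1)=+0→O.X.O/XXO.X; (1,3)=+0→O.X.O/X.OXX
ply 3, O at OXX.O/X.O.X | (0,3)=+0→OXXOO/X.O.X*; (1,1)=-1→OXX.O/XOO.X; (1,3)=-1→OXX.O/X.OOX
ply 4, X at OXXOO/X.O.X | (1,1)=+0→OXXOO/XXO.X*; (1,3)=+0→OXXOO/X.OXX
ply 5, O at OXXOO/XXO.X | (1,3)=+0→OXXOO/XXOOX*
ply 6: OXXOO/XXOOX is terminal +0 (X); from ..X.O/X.O.X depth 5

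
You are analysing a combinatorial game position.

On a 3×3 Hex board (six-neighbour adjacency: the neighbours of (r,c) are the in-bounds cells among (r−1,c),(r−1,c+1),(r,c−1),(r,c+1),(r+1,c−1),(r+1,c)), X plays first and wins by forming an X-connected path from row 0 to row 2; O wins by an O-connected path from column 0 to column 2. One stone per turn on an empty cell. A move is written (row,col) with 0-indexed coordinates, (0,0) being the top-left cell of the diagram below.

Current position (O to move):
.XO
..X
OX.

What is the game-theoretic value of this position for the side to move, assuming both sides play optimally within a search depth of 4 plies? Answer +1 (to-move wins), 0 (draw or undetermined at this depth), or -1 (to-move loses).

value(.XO/..X/OX., O) = +1

[.XO/..X/OX.] O move#1: (0,0):-1/OXO/..X/OX., (1,0):-1/.XO/O.X/OX., (1,1):+1/.XO/.OX/OX.*, (2,2):-1/.XO/..X/OXO
[.XO/.OX/OX.] end (terminal -1, X#2); searched .XO/..X/OX. to 4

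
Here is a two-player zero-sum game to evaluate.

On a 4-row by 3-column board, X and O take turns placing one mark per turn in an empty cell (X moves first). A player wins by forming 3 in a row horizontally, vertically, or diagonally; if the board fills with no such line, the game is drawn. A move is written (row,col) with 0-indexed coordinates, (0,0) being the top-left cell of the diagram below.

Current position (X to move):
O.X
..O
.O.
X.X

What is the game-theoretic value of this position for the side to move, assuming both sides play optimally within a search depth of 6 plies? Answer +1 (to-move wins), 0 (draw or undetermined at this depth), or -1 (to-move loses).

value(O.X/..O/.O./X.X, X) = +1

p1 X@[O.X/..O/.O./X.X]: (0,1)[OXX/..O/.O./X.X]-1 (1,0)[O.X/X.O/.O./X.X]+1* (1,1)[O.X/.XO/.O./X.X]+1 (2,0)[O.X/..O/XO./X.X]+1 (2,2)[O.X/..O/.OX/X.X]+0 (3,1)[O.X/..O/.O./XXX]+1
p2 O@[O.X/X.O/.O./X.X]: (0,1)[OOX/X.O/.O./X.X]-1* (1,1)[O.X/XOO/.O./X.X]-1 (2,0)[O.X/X.O/OO./X.X]-1 (2,2)[O.X/X.O/.OO/X.X]-1 (3,1)[O.X/X.O/.O./XOX]-1
p3 X@[OOX/X.O/.O./X.X]: (1,1)[OOX/XXO/.O./X.X]+1* (2,0)[OOX/X.O/XO./X.X]+1 (2,2)[OOX/X.O/.OX/X.X]-1 (3,1)[OOX/X.O/.O./XXX]+1
p4 O@[OOX/XXO/.O./X.X]: (2,0)[OOX/XXO/OO./X.X]-1* (2,2)[OOX/XXO/.OO/X.X]-1 (3,1)[OOX/XXO/.O./XOX]-1
p5 X@[OOX/XXO/OO./X.X]: (2,2)[OOX/XXO/OOX/X.X]+0 (3,1)[OOX/XXO/OO./XXX]+1*
p6 O@[OOX/XXO/OO./XXX] terminal -1; root [O.X/..O/.O./X.X] d6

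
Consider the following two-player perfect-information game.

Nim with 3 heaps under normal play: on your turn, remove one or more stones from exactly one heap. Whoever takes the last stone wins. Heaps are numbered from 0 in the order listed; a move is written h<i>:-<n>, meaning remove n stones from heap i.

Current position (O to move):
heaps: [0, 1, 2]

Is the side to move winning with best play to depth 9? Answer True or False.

O winning at [(0,1,2)]: True

p1 O@[(0,1,2)]: h1:-1[(0,0,2)]-1 h2:-1[(0,1,1)]+1* h2:-2[(0,1,0)]-1
p2 X@[(0,1,1)]: h1:-1[(0,0,1)]-1* h2:-1[(0,1,0)]-1
p3 O@[(0,0,1)]: h2:-1[(0,0,0)]+1*
p4 X@[(0,0,0)] terminal -1; root [(0,1,2)] d9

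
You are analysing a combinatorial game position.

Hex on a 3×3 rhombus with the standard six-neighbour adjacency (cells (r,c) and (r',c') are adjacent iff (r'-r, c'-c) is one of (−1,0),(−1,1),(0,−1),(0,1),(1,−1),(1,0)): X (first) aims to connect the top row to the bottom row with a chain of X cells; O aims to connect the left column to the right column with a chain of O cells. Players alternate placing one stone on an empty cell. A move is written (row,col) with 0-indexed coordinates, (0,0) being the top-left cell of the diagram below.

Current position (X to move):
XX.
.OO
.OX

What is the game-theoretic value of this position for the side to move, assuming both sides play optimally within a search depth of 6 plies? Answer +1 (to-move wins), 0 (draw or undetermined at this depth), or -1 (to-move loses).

value(XX./.OO/.OX, X) = -1

[XX./.OO/.OX] X move#1: (0,2):-1/XXX/.OO/.OX*, (1,0):-1/XX./XOO/.OX, (2,0):-1/XX./.OO/XOX
[XXX/.OO/.OX] O move#2: (1,0):+1/XXX/OOO/.OX*, (2,0):+1/XXX/.OO/OOX
[XXX/OOO/.OX] end (terminal -1, X#3); searched XX./.OO/.OX to 6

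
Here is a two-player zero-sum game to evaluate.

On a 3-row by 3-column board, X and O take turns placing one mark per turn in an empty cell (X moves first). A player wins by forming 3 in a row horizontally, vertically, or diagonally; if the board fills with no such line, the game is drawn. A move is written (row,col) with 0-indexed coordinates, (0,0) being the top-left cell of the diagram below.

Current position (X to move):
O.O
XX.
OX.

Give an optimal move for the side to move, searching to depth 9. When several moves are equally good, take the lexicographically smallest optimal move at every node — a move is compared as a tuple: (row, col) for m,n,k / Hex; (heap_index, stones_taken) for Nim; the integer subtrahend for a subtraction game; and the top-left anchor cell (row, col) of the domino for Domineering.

X's best at [O.O/XX./OX.]: (0,1)

ply 1, X at O.O/XX./OX. | (0,1)=+1→OXO/XX./OX.*; (1,2)=+1→O.O/XXX/OX.; (2,2)=-1→O.O/XX./OXX
ply 2: OXO/XX./OX. is terminal -1 (O); from O.O/XX./OX. depth 9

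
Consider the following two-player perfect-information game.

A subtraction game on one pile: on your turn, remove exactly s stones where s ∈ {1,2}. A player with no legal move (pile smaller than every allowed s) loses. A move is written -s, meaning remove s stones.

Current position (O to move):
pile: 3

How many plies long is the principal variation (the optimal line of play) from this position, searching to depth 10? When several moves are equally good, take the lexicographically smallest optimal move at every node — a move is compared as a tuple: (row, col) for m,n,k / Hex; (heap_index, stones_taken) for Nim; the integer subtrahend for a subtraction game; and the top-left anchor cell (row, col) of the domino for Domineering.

PV length from [3]: 2 plies

[3] O move#1: -1:-1/2*, -2:-1/1
[2] X move#2: -1:-1/1, -2:+1/0*
[0] end (terminal -1, O#3); searched 3 to 10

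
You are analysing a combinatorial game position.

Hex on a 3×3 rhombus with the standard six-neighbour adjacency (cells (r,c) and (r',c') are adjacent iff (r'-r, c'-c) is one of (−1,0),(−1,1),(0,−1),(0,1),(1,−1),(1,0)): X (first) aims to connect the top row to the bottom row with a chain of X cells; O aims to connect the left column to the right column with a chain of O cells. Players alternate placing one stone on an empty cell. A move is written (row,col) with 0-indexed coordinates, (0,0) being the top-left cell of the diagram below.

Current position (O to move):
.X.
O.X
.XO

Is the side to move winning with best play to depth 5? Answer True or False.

O winning at [.X./O.X/.XO]: False

ply 1, O at .X./O.X/.XO | (0,0)=-1→OX./O.X/.XO*; (0,2)=-1→.XO/O.X/.XO; (1,1)=-1→.X./OOX/.XO; (2,0)=-1→.X./O.X/OXO
ply 2, X at OX./O.X/.XO | (0,2)=+1→OXX/O.X/.XO*; (1,1)=+1→OX./OXX/.XO; (2,0)=+1→OX./O.X/XXO
ply 3: OXX/O.X/.XO is terminal -1 (O); from .X./O.X/.XO depth 5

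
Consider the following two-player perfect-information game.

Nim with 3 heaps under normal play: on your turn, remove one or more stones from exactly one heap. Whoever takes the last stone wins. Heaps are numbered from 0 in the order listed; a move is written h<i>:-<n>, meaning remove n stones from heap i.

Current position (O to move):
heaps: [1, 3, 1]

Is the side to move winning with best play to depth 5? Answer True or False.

O winning at [(1,3,1)]: True

p1 O@[(1,3,1)]: h0:-1[(0,3,1)]-1 h1:-1[(1,2,1)]-1 h1:-2[(1,1,1)]-1 h1:-3[(1,0,1)]+1* h2:-1[(1,3,0)]-1
p2 X@[(1,0,1)]: h0:-1[(0,0,1)]-1* h2:-1[(1,0,0)]-1
p3 O@[(0,0,1)]: h2:-1[(0,0,0)]+1*
p4 X@[(0,0,0)] terminal -1; root [(1,3,1)] d5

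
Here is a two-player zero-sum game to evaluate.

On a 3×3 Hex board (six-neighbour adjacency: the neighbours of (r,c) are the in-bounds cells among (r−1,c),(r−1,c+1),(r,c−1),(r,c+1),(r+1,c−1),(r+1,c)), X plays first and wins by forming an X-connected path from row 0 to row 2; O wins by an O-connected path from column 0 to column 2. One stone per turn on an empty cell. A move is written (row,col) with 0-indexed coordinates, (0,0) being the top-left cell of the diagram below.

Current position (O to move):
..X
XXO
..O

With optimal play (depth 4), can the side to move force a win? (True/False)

[..X/XXO/..O] O move#1: (0,0):-1/O.X/XXO/..O*, (0,1):-1/.OX/XXO/..O, (2,0):-1/..X/XXO/O.O, (2,1):-1/..X/XXO/.OO
[O.X/XXO/..O] X move#2: (0,1):+1/OXX/XXO/..O*, (2,0):+1/O.X/XXO/X.O, (2,1):+1/O.X/XXO/.XO
[OXX/XXO/..O] O move#3: (2,0):-1/OXX/XXO/O.O*, (2,1):-1/OXX/XXO/.OO
[OXX/XXO/O.O] X move#4: (2,1):+1/OXX/XXO/OXO*
[OXX/XXO/OXO] end (terminal -1, O#5); searched ..X/XXO/..O to 4

O winning at [..X/XXO/..O]: False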